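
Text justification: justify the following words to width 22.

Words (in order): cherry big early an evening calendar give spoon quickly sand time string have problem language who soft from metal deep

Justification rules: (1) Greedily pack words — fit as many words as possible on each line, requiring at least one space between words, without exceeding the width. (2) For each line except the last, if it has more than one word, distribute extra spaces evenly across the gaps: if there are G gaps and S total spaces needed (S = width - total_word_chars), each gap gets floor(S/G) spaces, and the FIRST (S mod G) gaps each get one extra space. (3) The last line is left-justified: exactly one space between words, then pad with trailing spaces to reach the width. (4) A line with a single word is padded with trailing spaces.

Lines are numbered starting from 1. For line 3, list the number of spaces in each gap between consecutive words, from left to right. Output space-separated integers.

Line 1: ['cherry', 'big', 'early', 'an'] (min_width=19, slack=3)
Line 2: ['evening', 'calendar', 'give'] (min_width=21, slack=1)
Line 3: ['spoon', 'quickly', 'sand'] (min_width=18, slack=4)
Line 4: ['time', 'string', 'have'] (min_width=16, slack=6)
Line 5: ['problem', 'language', 'who'] (min_width=20, slack=2)
Line 6: ['soft', 'from', 'metal', 'deep'] (min_width=20, slack=2)

Answer: 3 3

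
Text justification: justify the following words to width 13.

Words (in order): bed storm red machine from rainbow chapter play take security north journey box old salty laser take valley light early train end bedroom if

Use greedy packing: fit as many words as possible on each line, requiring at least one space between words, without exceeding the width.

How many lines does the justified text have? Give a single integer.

Answer: 12

Derivation:
Line 1: ['bed', 'storm', 'red'] (min_width=13, slack=0)
Line 2: ['machine', 'from'] (min_width=12, slack=1)
Line 3: ['rainbow'] (min_width=7, slack=6)
Line 4: ['chapter', 'play'] (min_width=12, slack=1)
Line 5: ['take', 'security'] (min_width=13, slack=0)
Line 6: ['north', 'journey'] (min_width=13, slack=0)
Line 7: ['box', 'old', 'salty'] (min_width=13, slack=0)
Line 8: ['laser', 'take'] (min_width=10, slack=3)
Line 9: ['valley', 'light'] (min_width=12, slack=1)
Line 10: ['early', 'train'] (min_width=11, slack=2)
Line 11: ['end', 'bedroom'] (min_width=11, slack=2)
Line 12: ['if'] (min_width=2, slack=11)
Total lines: 12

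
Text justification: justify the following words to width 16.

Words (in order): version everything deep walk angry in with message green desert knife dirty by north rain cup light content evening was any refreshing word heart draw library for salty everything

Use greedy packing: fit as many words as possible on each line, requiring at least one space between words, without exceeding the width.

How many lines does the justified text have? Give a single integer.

Answer: 13

Derivation:
Line 1: ['version'] (min_width=7, slack=9)
Line 2: ['everything', 'deep'] (min_width=15, slack=1)
Line 3: ['walk', 'angry', 'in'] (min_width=13, slack=3)
Line 4: ['with', 'message'] (min_width=12, slack=4)
Line 5: ['green', 'desert'] (min_width=12, slack=4)
Line 6: ['knife', 'dirty', 'by'] (min_width=14, slack=2)
Line 7: ['north', 'rain', 'cup'] (min_width=14, slack=2)
Line 8: ['light', 'content'] (min_width=13, slack=3)
Line 9: ['evening', 'was', 'any'] (min_width=15, slack=1)
Line 10: ['refreshing', 'word'] (min_width=15, slack=1)
Line 11: ['heart', 'draw'] (min_width=10, slack=6)
Line 12: ['library', 'for'] (min_width=11, slack=5)
Line 13: ['salty', 'everything'] (min_width=16, slack=0)
Total lines: 13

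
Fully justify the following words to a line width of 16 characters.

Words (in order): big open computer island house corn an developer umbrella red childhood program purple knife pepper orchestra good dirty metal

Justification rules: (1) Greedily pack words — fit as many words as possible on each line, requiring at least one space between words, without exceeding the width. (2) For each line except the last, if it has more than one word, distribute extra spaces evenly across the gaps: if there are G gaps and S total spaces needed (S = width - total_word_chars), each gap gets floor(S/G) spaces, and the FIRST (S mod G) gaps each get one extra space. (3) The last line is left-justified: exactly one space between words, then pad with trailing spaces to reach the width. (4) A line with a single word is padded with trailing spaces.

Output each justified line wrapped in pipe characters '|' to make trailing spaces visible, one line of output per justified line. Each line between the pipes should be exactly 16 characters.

Line 1: ['big', 'open'] (min_width=8, slack=8)
Line 2: ['computer', 'island'] (min_width=15, slack=1)
Line 3: ['house', 'corn', 'an'] (min_width=13, slack=3)
Line 4: ['developer'] (min_width=9, slack=7)
Line 5: ['umbrella', 'red'] (min_width=12, slack=4)
Line 6: ['childhood'] (min_width=9, slack=7)
Line 7: ['program', 'purple'] (min_width=14, slack=2)
Line 8: ['knife', 'pepper'] (min_width=12, slack=4)
Line 9: ['orchestra', 'good'] (min_width=14, slack=2)
Line 10: ['dirty', 'metal'] (min_width=11, slack=5)

Answer: |big         open|
|computer  island|
|house   corn  an|
|developer       |
|umbrella     red|
|childhood       |
|program   purple|
|knife     pepper|
|orchestra   good|
|dirty metal     |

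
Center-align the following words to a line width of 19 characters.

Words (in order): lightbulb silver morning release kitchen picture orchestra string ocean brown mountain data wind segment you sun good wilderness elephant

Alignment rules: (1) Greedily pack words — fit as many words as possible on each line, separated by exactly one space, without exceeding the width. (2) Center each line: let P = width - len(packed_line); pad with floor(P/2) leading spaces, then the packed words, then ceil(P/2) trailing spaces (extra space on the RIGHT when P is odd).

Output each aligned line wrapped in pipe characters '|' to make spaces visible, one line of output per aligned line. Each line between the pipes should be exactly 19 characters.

Line 1: ['lightbulb', 'silver'] (min_width=16, slack=3)
Line 2: ['morning', 'release'] (min_width=15, slack=4)
Line 3: ['kitchen', 'picture'] (min_width=15, slack=4)
Line 4: ['orchestra', 'string'] (min_width=16, slack=3)
Line 5: ['ocean', 'brown'] (min_width=11, slack=8)
Line 6: ['mountain', 'data', 'wind'] (min_width=18, slack=1)
Line 7: ['segment', 'you', 'sun'] (min_width=15, slack=4)
Line 8: ['good', 'wilderness'] (min_width=15, slack=4)
Line 9: ['elephant'] (min_width=8, slack=11)

Answer: | lightbulb silver  |
|  morning release  |
|  kitchen picture  |
| orchestra string  |
|    ocean brown    |
|mountain data wind |
|  segment you sun  |
|  good wilderness  |
|     elephant      |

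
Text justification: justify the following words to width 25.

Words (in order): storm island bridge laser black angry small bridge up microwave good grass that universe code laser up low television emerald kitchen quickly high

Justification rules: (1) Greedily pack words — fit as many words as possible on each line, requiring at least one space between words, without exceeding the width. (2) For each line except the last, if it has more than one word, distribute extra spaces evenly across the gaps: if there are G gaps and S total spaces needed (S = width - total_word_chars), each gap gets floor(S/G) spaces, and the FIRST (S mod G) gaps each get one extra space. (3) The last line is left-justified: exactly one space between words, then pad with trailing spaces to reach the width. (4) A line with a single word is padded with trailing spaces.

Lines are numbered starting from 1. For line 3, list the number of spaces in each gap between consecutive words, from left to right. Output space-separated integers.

Answer: 2 2 1

Derivation:
Line 1: ['storm', 'island', 'bridge', 'laser'] (min_width=25, slack=0)
Line 2: ['black', 'angry', 'small', 'bridge'] (min_width=24, slack=1)
Line 3: ['up', 'microwave', 'good', 'grass'] (min_width=23, slack=2)
Line 4: ['that', 'universe', 'code', 'laser'] (min_width=24, slack=1)
Line 5: ['up', 'low', 'television', 'emerald'] (min_width=25, slack=0)
Line 6: ['kitchen', 'quickly', 'high'] (min_width=20, slack=5)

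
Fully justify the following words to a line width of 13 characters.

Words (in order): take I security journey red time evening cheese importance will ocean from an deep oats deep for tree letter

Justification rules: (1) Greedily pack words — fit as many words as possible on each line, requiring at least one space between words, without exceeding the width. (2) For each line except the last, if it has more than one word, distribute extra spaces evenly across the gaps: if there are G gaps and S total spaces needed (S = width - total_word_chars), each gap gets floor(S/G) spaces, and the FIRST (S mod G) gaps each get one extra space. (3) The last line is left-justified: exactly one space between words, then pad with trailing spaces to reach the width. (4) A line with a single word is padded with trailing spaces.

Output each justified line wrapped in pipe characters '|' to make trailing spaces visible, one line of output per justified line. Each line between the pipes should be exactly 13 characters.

Line 1: ['take', 'I'] (min_width=6, slack=7)
Line 2: ['security'] (min_width=8, slack=5)
Line 3: ['journey', 'red'] (min_width=11, slack=2)
Line 4: ['time', 'evening'] (min_width=12, slack=1)
Line 5: ['cheese'] (min_width=6, slack=7)
Line 6: ['importance'] (min_width=10, slack=3)
Line 7: ['will', 'ocean'] (min_width=10, slack=3)
Line 8: ['from', 'an', 'deep'] (min_width=12, slack=1)
Line 9: ['oats', 'deep', 'for'] (min_width=13, slack=0)
Line 10: ['tree', 'letter'] (min_width=11, slack=2)

Answer: |take        I|
|security     |
|journey   red|
|time  evening|
|cheese       |
|importance   |
|will    ocean|
|from  an deep|
|oats deep for|
|tree letter  |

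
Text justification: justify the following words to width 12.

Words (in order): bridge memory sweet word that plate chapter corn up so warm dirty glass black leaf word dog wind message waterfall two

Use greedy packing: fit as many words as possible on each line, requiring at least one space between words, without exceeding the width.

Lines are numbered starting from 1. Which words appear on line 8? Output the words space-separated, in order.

Line 1: ['bridge'] (min_width=6, slack=6)
Line 2: ['memory', 'sweet'] (min_width=12, slack=0)
Line 3: ['word', 'that'] (min_width=9, slack=3)
Line 4: ['plate'] (min_width=5, slack=7)
Line 5: ['chapter', 'corn'] (min_width=12, slack=0)
Line 6: ['up', 'so', 'warm'] (min_width=10, slack=2)
Line 7: ['dirty', 'glass'] (min_width=11, slack=1)
Line 8: ['black', 'leaf'] (min_width=10, slack=2)
Line 9: ['word', 'dog'] (min_width=8, slack=4)
Line 10: ['wind', 'message'] (min_width=12, slack=0)
Line 11: ['waterfall'] (min_width=9, slack=3)
Line 12: ['two'] (min_width=3, slack=9)

Answer: black leaf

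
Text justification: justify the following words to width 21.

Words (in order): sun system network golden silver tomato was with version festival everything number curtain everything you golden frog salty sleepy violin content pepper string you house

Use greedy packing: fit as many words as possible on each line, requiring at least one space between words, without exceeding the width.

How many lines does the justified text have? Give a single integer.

Answer: 9

Derivation:
Line 1: ['sun', 'system', 'network'] (min_width=18, slack=3)
Line 2: ['golden', 'silver', 'tomato'] (min_width=20, slack=1)
Line 3: ['was', 'with', 'version'] (min_width=16, slack=5)
Line 4: ['festival', 'everything'] (min_width=19, slack=2)
Line 5: ['number', 'curtain'] (min_width=14, slack=7)
Line 6: ['everything', 'you', 'golden'] (min_width=21, slack=0)
Line 7: ['frog', 'salty', 'sleepy'] (min_width=17, slack=4)
Line 8: ['violin', 'content', 'pepper'] (min_width=21, slack=0)
Line 9: ['string', 'you', 'house'] (min_width=16, slack=5)
Total lines: 9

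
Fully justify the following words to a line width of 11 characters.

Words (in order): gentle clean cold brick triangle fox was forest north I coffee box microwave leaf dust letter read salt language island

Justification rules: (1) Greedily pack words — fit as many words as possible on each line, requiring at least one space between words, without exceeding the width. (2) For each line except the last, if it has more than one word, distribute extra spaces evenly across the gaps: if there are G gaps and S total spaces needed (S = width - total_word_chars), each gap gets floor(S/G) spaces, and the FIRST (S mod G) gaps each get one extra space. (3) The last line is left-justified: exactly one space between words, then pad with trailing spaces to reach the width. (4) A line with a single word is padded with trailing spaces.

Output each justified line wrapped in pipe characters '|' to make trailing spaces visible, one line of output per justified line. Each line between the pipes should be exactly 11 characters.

Line 1: ['gentle'] (min_width=6, slack=5)
Line 2: ['clean', 'cold'] (min_width=10, slack=1)
Line 3: ['brick'] (min_width=5, slack=6)
Line 4: ['triangle'] (min_width=8, slack=3)
Line 5: ['fox', 'was'] (min_width=7, slack=4)
Line 6: ['forest'] (min_width=6, slack=5)
Line 7: ['north', 'I'] (min_width=7, slack=4)
Line 8: ['coffee', 'box'] (min_width=10, slack=1)
Line 9: ['microwave'] (min_width=9, slack=2)
Line 10: ['leaf', 'dust'] (min_width=9, slack=2)
Line 11: ['letter', 'read'] (min_width=11, slack=0)
Line 12: ['salt'] (min_width=4, slack=7)
Line 13: ['language'] (min_width=8, slack=3)
Line 14: ['island'] (min_width=6, slack=5)

Answer: |gentle     |
|clean  cold|
|brick      |
|triangle   |
|fox     was|
|forest     |
|north     I|
|coffee  box|
|microwave  |
|leaf   dust|
|letter read|
|salt       |
|language   |
|island     |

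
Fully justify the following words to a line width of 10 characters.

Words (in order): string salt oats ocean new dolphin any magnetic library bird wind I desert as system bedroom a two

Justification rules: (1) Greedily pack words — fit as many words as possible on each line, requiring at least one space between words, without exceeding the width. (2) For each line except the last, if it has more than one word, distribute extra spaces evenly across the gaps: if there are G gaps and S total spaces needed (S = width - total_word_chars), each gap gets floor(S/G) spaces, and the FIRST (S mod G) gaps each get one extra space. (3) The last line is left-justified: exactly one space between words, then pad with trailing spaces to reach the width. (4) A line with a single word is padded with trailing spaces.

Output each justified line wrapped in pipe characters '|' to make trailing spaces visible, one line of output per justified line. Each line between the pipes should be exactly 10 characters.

Answer: |string    |
|salt  oats|
|ocean  new|
|dolphin   |
|any       |
|magnetic  |
|library   |
|bird  wind|
|I   desert|
|as  system|
|bedroom  a|
|two       |

Derivation:
Line 1: ['string'] (min_width=6, slack=4)
Line 2: ['salt', 'oats'] (min_width=9, slack=1)
Line 3: ['ocean', 'new'] (min_width=9, slack=1)
Line 4: ['dolphin'] (min_width=7, slack=3)
Line 5: ['any'] (min_width=3, slack=7)
Line 6: ['magnetic'] (min_width=8, slack=2)
Line 7: ['library'] (min_width=7, slack=3)
Line 8: ['bird', 'wind'] (min_width=9, slack=1)
Line 9: ['I', 'desert'] (min_width=8, slack=2)
Line 10: ['as', 'system'] (min_width=9, slack=1)
Line 11: ['bedroom', 'a'] (min_width=9, slack=1)
Line 12: ['two'] (min_width=3, slack=7)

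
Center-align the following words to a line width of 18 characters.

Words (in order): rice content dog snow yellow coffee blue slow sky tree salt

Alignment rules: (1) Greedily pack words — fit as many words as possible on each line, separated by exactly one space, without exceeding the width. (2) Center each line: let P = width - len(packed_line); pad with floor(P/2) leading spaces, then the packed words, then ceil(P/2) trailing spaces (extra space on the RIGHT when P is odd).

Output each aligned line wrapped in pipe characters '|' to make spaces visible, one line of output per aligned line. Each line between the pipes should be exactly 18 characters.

Line 1: ['rice', 'content', 'dog'] (min_width=16, slack=2)
Line 2: ['snow', 'yellow', 'coffee'] (min_width=18, slack=0)
Line 3: ['blue', 'slow', 'sky', 'tree'] (min_width=18, slack=0)
Line 4: ['salt'] (min_width=4, slack=14)

Answer: | rice content dog |
|snow yellow coffee|
|blue slow sky tree|
|       salt       |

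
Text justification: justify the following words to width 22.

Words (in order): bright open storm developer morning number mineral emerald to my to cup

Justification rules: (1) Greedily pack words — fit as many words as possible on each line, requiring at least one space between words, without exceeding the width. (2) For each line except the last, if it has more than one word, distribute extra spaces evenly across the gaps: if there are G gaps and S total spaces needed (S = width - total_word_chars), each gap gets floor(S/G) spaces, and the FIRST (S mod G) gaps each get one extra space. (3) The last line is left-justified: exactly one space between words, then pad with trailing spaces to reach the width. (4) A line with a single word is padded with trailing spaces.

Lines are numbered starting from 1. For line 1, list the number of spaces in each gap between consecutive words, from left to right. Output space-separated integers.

Answer: 4 3

Derivation:
Line 1: ['bright', 'open', 'storm'] (min_width=17, slack=5)
Line 2: ['developer', 'morning'] (min_width=17, slack=5)
Line 3: ['number', 'mineral', 'emerald'] (min_width=22, slack=0)
Line 4: ['to', 'my', 'to', 'cup'] (min_width=12, slack=10)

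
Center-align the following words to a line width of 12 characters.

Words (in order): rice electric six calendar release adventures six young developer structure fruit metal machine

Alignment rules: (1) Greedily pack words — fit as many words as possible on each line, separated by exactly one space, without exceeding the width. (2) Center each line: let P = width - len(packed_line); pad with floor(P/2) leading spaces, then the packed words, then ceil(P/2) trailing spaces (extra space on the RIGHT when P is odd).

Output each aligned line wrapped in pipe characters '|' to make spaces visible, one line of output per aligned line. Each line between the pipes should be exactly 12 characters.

Line 1: ['rice'] (min_width=4, slack=8)
Line 2: ['electric', 'six'] (min_width=12, slack=0)
Line 3: ['calendar'] (min_width=8, slack=4)
Line 4: ['release'] (min_width=7, slack=5)
Line 5: ['adventures'] (min_width=10, slack=2)
Line 6: ['six', 'young'] (min_width=9, slack=3)
Line 7: ['developer'] (min_width=9, slack=3)
Line 8: ['structure'] (min_width=9, slack=3)
Line 9: ['fruit', 'metal'] (min_width=11, slack=1)
Line 10: ['machine'] (min_width=7, slack=5)

Answer: |    rice    |
|electric six|
|  calendar  |
|  release   |
| adventures |
| six young  |
| developer  |
| structure  |
|fruit metal |
|  machine   |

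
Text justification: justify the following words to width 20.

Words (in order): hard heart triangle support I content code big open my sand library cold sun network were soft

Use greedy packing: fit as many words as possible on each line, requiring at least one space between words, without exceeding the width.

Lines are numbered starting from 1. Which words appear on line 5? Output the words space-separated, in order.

Answer: sun network were

Derivation:
Line 1: ['hard', 'heart', 'triangle'] (min_width=19, slack=1)
Line 2: ['support', 'I', 'content'] (min_width=17, slack=3)
Line 3: ['code', 'big', 'open', 'my'] (min_width=16, slack=4)
Line 4: ['sand', 'library', 'cold'] (min_width=17, slack=3)
Line 5: ['sun', 'network', 'were'] (min_width=16, slack=4)
Line 6: ['soft'] (min_width=4, slack=16)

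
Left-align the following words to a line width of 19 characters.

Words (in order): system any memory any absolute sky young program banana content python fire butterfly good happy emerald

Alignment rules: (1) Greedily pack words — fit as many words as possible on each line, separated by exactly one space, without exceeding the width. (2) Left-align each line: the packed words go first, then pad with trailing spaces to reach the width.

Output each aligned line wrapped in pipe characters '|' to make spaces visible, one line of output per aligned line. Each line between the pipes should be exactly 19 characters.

Line 1: ['system', 'any', 'memory'] (min_width=17, slack=2)
Line 2: ['any', 'absolute', 'sky'] (min_width=16, slack=3)
Line 3: ['young', 'program'] (min_width=13, slack=6)
Line 4: ['banana', 'content'] (min_width=14, slack=5)
Line 5: ['python', 'fire'] (min_width=11, slack=8)
Line 6: ['butterfly', 'good'] (min_width=14, slack=5)
Line 7: ['happy', 'emerald'] (min_width=13, slack=6)

Answer: |system any memory  |
|any absolute sky   |
|young program      |
|banana content     |
|python fire        |
|butterfly good     |
|happy emerald      |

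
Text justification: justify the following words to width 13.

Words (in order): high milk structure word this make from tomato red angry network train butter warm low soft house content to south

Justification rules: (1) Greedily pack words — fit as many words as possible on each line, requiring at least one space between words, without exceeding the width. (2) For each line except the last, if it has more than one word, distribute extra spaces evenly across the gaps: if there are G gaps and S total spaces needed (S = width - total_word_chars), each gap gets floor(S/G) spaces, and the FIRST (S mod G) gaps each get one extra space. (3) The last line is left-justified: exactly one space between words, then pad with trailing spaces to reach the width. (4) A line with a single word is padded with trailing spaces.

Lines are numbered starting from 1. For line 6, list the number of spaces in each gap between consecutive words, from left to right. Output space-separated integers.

Answer: 1

Derivation:
Line 1: ['high', 'milk'] (min_width=9, slack=4)
Line 2: ['structure'] (min_width=9, slack=4)
Line 3: ['word', 'this'] (min_width=9, slack=4)
Line 4: ['make', 'from'] (min_width=9, slack=4)
Line 5: ['tomato', 'red'] (min_width=10, slack=3)
Line 6: ['angry', 'network'] (min_width=13, slack=0)
Line 7: ['train', 'butter'] (min_width=12, slack=1)
Line 8: ['warm', 'low', 'soft'] (min_width=13, slack=0)
Line 9: ['house', 'content'] (min_width=13, slack=0)
Line 10: ['to', 'south'] (min_width=8, slack=5)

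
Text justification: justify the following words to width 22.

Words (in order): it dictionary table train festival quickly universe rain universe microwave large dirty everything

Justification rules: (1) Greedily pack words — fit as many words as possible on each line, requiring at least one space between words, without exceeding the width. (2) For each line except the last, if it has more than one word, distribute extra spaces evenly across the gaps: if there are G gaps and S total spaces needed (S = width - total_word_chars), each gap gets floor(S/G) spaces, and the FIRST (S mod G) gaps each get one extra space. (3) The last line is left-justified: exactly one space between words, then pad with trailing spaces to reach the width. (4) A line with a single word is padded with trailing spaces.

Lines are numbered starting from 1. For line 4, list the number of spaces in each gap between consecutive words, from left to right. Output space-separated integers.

Line 1: ['it', 'dictionary', 'table'] (min_width=19, slack=3)
Line 2: ['train', 'festival', 'quickly'] (min_width=22, slack=0)
Line 3: ['universe', 'rain', 'universe'] (min_width=22, slack=0)
Line 4: ['microwave', 'large', 'dirty'] (min_width=21, slack=1)
Line 5: ['everything'] (min_width=10, slack=12)

Answer: 2 1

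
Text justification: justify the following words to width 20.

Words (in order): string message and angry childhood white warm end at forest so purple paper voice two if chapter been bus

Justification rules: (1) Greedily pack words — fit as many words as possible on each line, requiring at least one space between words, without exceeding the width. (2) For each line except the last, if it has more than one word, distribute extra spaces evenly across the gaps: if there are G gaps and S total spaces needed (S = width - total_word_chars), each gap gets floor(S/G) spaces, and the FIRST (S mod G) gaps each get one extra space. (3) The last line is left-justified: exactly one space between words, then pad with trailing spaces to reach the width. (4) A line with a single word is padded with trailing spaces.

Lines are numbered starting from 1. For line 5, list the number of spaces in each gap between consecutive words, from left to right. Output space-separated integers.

Line 1: ['string', 'message', 'and'] (min_width=18, slack=2)
Line 2: ['angry', 'childhood'] (min_width=15, slack=5)
Line 3: ['white', 'warm', 'end', 'at'] (min_width=17, slack=3)
Line 4: ['forest', 'so', 'purple'] (min_width=16, slack=4)
Line 5: ['paper', 'voice', 'two', 'if'] (min_width=18, slack=2)
Line 6: ['chapter', 'been', 'bus'] (min_width=16, slack=4)

Answer: 2 2 1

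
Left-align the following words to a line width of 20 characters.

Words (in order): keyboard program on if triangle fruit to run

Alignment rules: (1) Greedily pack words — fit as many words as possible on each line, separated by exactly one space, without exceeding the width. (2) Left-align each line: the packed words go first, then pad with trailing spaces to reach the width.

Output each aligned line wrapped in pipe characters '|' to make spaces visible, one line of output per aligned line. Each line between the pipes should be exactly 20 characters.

Answer: |keyboard program on |
|if triangle fruit to|
|run                 |

Derivation:
Line 1: ['keyboard', 'program', 'on'] (min_width=19, slack=1)
Line 2: ['if', 'triangle', 'fruit', 'to'] (min_width=20, slack=0)
Line 3: ['run'] (min_width=3, slack=17)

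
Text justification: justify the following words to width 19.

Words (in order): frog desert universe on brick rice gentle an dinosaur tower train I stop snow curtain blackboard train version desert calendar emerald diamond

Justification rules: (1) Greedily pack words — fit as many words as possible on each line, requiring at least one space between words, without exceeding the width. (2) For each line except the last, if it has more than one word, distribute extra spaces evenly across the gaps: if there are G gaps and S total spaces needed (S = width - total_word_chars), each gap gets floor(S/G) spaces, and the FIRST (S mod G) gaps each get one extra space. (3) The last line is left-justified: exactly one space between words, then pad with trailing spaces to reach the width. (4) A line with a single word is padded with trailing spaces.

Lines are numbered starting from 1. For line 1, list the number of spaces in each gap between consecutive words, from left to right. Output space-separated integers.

Answer: 9

Derivation:
Line 1: ['frog', 'desert'] (min_width=11, slack=8)
Line 2: ['universe', 'on', 'brick'] (min_width=17, slack=2)
Line 3: ['rice', 'gentle', 'an'] (min_width=14, slack=5)
Line 4: ['dinosaur', 'tower'] (min_width=14, slack=5)
Line 5: ['train', 'I', 'stop', 'snow'] (min_width=17, slack=2)
Line 6: ['curtain', 'blackboard'] (min_width=18, slack=1)
Line 7: ['train', 'version'] (min_width=13, slack=6)
Line 8: ['desert', 'calendar'] (min_width=15, slack=4)
Line 9: ['emerald', 'diamond'] (min_width=15, slack=4)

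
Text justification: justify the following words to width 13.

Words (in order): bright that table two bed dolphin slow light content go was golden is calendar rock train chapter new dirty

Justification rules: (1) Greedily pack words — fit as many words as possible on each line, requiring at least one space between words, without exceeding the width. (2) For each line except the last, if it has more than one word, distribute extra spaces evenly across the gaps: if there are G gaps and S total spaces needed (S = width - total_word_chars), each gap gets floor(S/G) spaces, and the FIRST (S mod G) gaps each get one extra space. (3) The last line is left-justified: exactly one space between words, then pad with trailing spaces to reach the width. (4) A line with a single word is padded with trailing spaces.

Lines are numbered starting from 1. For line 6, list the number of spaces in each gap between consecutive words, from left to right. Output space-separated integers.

Line 1: ['bright', 'that'] (min_width=11, slack=2)
Line 2: ['table', 'two', 'bed'] (min_width=13, slack=0)
Line 3: ['dolphin', 'slow'] (min_width=12, slack=1)
Line 4: ['light', 'content'] (min_width=13, slack=0)
Line 5: ['go', 'was', 'golden'] (min_width=13, slack=0)
Line 6: ['is', 'calendar'] (min_width=11, slack=2)
Line 7: ['rock', 'train'] (min_width=10, slack=3)
Line 8: ['chapter', 'new'] (min_width=11, slack=2)
Line 9: ['dirty'] (min_width=5, slack=8)

Answer: 3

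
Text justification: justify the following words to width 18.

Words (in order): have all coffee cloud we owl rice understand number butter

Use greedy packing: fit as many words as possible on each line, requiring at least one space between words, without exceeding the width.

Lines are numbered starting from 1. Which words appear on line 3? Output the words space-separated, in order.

Line 1: ['have', 'all', 'coffee'] (min_width=15, slack=3)
Line 2: ['cloud', 'we', 'owl', 'rice'] (min_width=17, slack=1)
Line 3: ['understand', 'number'] (min_width=17, slack=1)
Line 4: ['butter'] (min_width=6, slack=12)

Answer: understand number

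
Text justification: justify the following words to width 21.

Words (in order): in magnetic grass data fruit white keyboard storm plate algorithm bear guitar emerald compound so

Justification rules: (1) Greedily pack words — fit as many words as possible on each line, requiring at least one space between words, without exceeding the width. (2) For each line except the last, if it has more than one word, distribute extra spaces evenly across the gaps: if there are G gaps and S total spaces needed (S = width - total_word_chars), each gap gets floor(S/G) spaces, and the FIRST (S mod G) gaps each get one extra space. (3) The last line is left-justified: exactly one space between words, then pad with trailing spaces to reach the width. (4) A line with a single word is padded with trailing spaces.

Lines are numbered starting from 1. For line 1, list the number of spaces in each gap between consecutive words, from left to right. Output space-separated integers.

Line 1: ['in', 'magnetic', 'grass'] (min_width=17, slack=4)
Line 2: ['data', 'fruit', 'white'] (min_width=16, slack=5)
Line 3: ['keyboard', 'storm', 'plate'] (min_width=20, slack=1)
Line 4: ['algorithm', 'bear', 'guitar'] (min_width=21, slack=0)
Line 5: ['emerald', 'compound', 'so'] (min_width=19, slack=2)

Answer: 3 3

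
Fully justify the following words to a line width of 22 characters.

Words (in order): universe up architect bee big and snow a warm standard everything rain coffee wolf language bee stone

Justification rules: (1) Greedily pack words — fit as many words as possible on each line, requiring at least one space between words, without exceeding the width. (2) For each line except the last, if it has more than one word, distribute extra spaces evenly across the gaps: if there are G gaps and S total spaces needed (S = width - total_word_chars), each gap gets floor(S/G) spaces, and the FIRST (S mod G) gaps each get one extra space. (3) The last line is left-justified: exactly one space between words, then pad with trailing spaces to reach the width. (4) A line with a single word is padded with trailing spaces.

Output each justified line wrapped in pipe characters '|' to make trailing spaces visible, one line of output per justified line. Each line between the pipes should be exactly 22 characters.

Answer: |universe  up architect|
|bee  big  and  snow  a|
|warm          standard|
|everything rain coffee|
|wolf    language   bee|
|stone                 |

Derivation:
Line 1: ['universe', 'up', 'architect'] (min_width=21, slack=1)
Line 2: ['bee', 'big', 'and', 'snow', 'a'] (min_width=18, slack=4)
Line 3: ['warm', 'standard'] (min_width=13, slack=9)
Line 4: ['everything', 'rain', 'coffee'] (min_width=22, slack=0)
Line 5: ['wolf', 'language', 'bee'] (min_width=17, slack=5)
Line 6: ['stone'] (min_width=5, slack=17)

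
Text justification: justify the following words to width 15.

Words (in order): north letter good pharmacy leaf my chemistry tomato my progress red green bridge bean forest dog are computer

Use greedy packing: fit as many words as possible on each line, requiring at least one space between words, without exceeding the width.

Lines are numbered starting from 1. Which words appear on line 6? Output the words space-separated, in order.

Answer: progress red

Derivation:
Line 1: ['north', 'letter'] (min_width=12, slack=3)
Line 2: ['good', 'pharmacy'] (min_width=13, slack=2)
Line 3: ['leaf', 'my'] (min_width=7, slack=8)
Line 4: ['chemistry'] (min_width=9, slack=6)
Line 5: ['tomato', 'my'] (min_width=9, slack=6)
Line 6: ['progress', 'red'] (min_width=12, slack=3)
Line 7: ['green', 'bridge'] (min_width=12, slack=3)
Line 8: ['bean', 'forest', 'dog'] (min_width=15, slack=0)
Line 9: ['are', 'computer'] (min_width=12, slack=3)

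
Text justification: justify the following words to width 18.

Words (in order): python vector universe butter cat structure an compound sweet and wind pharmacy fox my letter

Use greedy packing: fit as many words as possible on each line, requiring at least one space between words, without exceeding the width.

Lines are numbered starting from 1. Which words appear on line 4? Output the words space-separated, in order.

Line 1: ['python', 'vector'] (min_width=13, slack=5)
Line 2: ['universe', 'butter'] (min_width=15, slack=3)
Line 3: ['cat', 'structure', 'an'] (min_width=16, slack=2)
Line 4: ['compound', 'sweet', 'and'] (min_width=18, slack=0)
Line 5: ['wind', 'pharmacy', 'fox'] (min_width=17, slack=1)
Line 6: ['my', 'letter'] (min_width=9, slack=9)

Answer: compound sweet and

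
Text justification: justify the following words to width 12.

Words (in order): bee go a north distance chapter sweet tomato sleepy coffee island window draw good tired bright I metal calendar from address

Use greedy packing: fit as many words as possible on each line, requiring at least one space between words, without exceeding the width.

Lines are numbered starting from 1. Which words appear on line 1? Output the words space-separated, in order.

Line 1: ['bee', 'go', 'a'] (min_width=8, slack=4)
Line 2: ['north'] (min_width=5, slack=7)
Line 3: ['distance'] (min_width=8, slack=4)
Line 4: ['chapter'] (min_width=7, slack=5)
Line 5: ['sweet', 'tomato'] (min_width=12, slack=0)
Line 6: ['sleepy'] (min_width=6, slack=6)
Line 7: ['coffee'] (min_width=6, slack=6)
Line 8: ['island'] (min_width=6, slack=6)
Line 9: ['window', 'draw'] (min_width=11, slack=1)
Line 10: ['good', 'tired'] (min_width=10, slack=2)
Line 11: ['bright', 'I'] (min_width=8, slack=4)
Line 12: ['metal'] (min_width=5, slack=7)
Line 13: ['calendar'] (min_width=8, slack=4)
Line 14: ['from', 'address'] (min_width=12, slack=0)

Answer: bee go a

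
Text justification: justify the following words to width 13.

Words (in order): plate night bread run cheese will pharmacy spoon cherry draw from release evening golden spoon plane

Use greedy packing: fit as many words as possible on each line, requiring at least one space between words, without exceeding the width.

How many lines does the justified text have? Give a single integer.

Answer: 10

Derivation:
Line 1: ['plate', 'night'] (min_width=11, slack=2)
Line 2: ['bread', 'run'] (min_width=9, slack=4)
Line 3: ['cheese', 'will'] (min_width=11, slack=2)
Line 4: ['pharmacy'] (min_width=8, slack=5)
Line 5: ['spoon', 'cherry'] (min_width=12, slack=1)
Line 6: ['draw', 'from'] (min_width=9, slack=4)
Line 7: ['release'] (min_width=7, slack=6)
Line 8: ['evening'] (min_width=7, slack=6)
Line 9: ['golden', 'spoon'] (min_width=12, slack=1)
Line 10: ['plane'] (min_width=5, slack=8)
Total lines: 10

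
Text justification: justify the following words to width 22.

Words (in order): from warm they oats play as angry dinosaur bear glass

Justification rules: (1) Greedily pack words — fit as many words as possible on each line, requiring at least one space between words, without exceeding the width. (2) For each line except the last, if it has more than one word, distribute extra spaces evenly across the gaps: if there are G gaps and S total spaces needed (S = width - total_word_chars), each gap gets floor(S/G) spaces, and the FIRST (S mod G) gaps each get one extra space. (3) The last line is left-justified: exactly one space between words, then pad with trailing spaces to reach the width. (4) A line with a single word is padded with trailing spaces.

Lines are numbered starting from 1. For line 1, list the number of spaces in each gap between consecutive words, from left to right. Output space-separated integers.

Answer: 2 2 2

Derivation:
Line 1: ['from', 'warm', 'they', 'oats'] (min_width=19, slack=3)
Line 2: ['play', 'as', 'angry', 'dinosaur'] (min_width=22, slack=0)
Line 3: ['bear', 'glass'] (min_width=10, slack=12)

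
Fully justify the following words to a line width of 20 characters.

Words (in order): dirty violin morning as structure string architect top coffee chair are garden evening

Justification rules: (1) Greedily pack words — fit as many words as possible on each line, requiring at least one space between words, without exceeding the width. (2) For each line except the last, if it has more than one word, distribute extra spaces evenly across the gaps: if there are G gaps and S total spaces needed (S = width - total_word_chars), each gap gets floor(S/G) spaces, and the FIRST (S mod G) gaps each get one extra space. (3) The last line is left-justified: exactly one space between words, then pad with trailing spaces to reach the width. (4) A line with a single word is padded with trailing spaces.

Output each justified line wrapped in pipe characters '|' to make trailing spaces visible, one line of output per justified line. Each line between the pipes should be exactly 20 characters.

Answer: |dirty violin morning|
|as  structure string|
|architect top coffee|
|chair   are   garden|
|evening             |

Derivation:
Line 1: ['dirty', 'violin', 'morning'] (min_width=20, slack=0)
Line 2: ['as', 'structure', 'string'] (min_width=19, slack=1)
Line 3: ['architect', 'top', 'coffee'] (min_width=20, slack=0)
Line 4: ['chair', 'are', 'garden'] (min_width=16, slack=4)
Line 5: ['evening'] (min_width=7, slack=13)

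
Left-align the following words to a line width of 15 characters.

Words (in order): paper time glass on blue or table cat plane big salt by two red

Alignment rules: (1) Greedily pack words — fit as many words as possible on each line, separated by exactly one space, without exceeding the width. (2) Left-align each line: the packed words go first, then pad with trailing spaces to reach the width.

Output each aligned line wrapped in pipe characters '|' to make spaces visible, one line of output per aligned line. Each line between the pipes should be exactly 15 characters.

Answer: |paper time     |
|glass on blue  |
|or table cat   |
|plane big salt |
|by two red     |

Derivation:
Line 1: ['paper', 'time'] (min_width=10, slack=5)
Line 2: ['glass', 'on', 'blue'] (min_width=13, slack=2)
Line 3: ['or', 'table', 'cat'] (min_width=12, slack=3)
Line 4: ['plane', 'big', 'salt'] (min_width=14, slack=1)
Line 5: ['by', 'two', 'red'] (min_width=10, slack=5)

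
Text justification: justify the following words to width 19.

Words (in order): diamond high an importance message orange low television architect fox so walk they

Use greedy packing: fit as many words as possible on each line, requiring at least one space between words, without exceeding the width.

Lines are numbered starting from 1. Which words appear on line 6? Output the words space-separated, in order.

Line 1: ['diamond', 'high', 'an'] (min_width=15, slack=4)
Line 2: ['importance', 'message'] (min_width=18, slack=1)
Line 3: ['orange', 'low'] (min_width=10, slack=9)
Line 4: ['television'] (min_width=10, slack=9)
Line 5: ['architect', 'fox', 'so'] (min_width=16, slack=3)
Line 6: ['walk', 'they'] (min_width=9, slack=10)

Answer: walk they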